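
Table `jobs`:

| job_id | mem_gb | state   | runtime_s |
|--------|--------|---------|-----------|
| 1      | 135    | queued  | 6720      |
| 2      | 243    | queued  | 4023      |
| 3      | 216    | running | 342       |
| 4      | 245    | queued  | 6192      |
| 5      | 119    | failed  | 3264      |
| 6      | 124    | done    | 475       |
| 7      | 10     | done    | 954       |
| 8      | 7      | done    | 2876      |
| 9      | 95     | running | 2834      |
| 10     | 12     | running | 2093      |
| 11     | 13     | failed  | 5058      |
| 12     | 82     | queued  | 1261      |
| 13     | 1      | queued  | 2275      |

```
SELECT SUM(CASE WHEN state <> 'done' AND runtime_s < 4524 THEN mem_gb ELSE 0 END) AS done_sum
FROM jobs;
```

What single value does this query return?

768

job_id=1: ✗
job_id=2: ✓ → 243
job_id=3: ✓ → 216
job_id=4: ✗
job_id=5: ✓ → 119
job_id=6: ✗
job_id=7: ✗
job_id=8: ✗
job_id=9: ✓ → 95
job_id=10: ✓ → 12
job_id=11: ✗
job_id=12: ✓ → 82
job_id=13: ✓ → 1
done_sum = 243 + 216 + 119 + 95 + 12 + 82 + 1 = 768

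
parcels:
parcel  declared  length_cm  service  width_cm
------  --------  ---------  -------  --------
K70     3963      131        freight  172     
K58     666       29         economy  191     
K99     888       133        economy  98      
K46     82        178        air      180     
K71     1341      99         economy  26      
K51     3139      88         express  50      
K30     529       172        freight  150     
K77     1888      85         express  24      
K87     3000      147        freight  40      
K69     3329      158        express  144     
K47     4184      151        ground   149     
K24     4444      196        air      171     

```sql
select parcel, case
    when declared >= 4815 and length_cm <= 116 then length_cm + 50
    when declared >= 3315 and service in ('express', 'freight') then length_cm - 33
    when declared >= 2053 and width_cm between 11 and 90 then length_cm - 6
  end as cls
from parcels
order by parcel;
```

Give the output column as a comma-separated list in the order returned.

NULL, NULL, NULL, NULL, 82, NULL, 125, 98, NULL, NULL, 141, NULL

parcel=K24: (no match → NULL) → NULL
parcel=K30: (no match → NULL) → NULL
parcel=K46: (no match → NULL) → NULL
parcel=K47: (no match → NULL) → NULL
parcel=K51: declared >= 2053 and width_cm between 11 and 90 → 82
parcel=K58: (no match → NULL) → NULL
parcel=K69: declared >= 3315 and service in ('express', 'freight') → 125
parcel=K70: declared >= 3315 and service in ('express', 'freight') → 98
parcel=K71: (no match → NULL) → NULL
parcel=K77: (no match → NULL) → NULL
parcel=K87: declared >= 2053 and width_cm between 11 and 90 → 141
parcel=K99: (no match → NULL) → NULL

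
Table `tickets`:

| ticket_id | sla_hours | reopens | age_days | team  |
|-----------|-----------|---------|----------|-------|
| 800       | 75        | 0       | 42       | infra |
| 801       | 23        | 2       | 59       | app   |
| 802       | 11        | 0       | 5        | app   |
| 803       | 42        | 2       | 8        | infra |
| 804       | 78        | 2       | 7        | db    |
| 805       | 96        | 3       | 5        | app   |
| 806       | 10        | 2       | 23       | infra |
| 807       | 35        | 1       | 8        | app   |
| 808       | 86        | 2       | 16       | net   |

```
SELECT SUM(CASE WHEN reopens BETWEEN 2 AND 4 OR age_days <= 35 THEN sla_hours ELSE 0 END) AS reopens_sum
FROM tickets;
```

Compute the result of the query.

ticket_id=800: ✗
ticket_id=801: ✓ → 23
ticket_id=802: ✓ → 11
ticket_id=803: ✓ → 42
ticket_id=804: ✓ → 78
ticket_id=805: ✓ → 96
ticket_id=806: ✓ → 10
ticket_id=807: ✓ → 35
ticket_id=808: ✓ → 86
reopens_sum = 23 + 11 + 42 + 78 + 96 + 10 + 35 + 86 = 381

381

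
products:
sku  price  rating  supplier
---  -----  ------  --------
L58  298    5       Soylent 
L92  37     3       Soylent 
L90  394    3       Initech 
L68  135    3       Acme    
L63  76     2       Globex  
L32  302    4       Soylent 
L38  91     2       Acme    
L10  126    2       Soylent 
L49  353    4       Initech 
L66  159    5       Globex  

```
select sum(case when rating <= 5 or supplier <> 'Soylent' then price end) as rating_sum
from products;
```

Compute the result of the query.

sku=L58: ✓ → 298
sku=L92: ✓ → 37
sku=L90: ✓ → 394
sku=L68: ✓ → 135
sku=L63: ✓ → 76
sku=L32: ✓ → 302
sku=L38: ✓ → 91
sku=L10: ✓ → 126
sku=L49: ✓ → 353
sku=L66: ✓ → 159
rating_sum = 298 + 37 + 394 + 135 + 76 + 302 + 91 + 126 + 353 + 159 = 1971

1971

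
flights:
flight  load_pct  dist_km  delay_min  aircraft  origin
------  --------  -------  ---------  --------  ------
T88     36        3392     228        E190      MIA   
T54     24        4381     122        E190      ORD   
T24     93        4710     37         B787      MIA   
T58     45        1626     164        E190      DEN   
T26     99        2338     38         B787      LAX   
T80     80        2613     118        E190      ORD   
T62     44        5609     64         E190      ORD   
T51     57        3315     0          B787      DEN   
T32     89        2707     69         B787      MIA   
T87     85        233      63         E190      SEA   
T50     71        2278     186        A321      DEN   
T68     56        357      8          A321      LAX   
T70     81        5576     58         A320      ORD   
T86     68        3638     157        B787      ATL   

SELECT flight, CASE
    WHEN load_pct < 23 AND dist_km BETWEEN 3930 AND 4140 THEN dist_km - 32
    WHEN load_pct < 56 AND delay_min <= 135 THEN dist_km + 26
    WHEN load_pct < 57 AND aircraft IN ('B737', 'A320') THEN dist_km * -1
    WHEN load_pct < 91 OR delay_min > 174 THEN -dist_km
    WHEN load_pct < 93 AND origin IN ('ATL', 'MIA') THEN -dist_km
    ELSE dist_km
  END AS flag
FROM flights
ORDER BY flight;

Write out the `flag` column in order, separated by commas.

4710, 2338, -2707, -2278, -3315, 4407, -1626, 5635, -357, -5576, -2613, -3638, -233, -3392

flight=T24: ELSE → 4710
flight=T26: ELSE → 2338
flight=T32: load_pct < 91 OR delay_min > 174 → -2707
flight=T50: load_pct < 91 OR delay_min > 174 → -2278
flight=T51: load_pct < 91 OR delay_min > 174 → -3315
flight=T54: load_pct < 56 AND delay_min <= 135 → 4407
flight=T58: load_pct < 91 OR delay_min > 174 → -1626
flight=T62: load_pct < 56 AND delay_min <= 135 → 5635
flight=T68: load_pct < 91 OR delay_min > 174 → -357
flight=T70: load_pct < 91 OR delay_min > 174 → -5576
flight=T80: load_pct < 91 OR delay_min > 174 → -2613
flight=T86: load_pct < 91 OR delay_min > 174 → -3638
flight=T87: load_pct < 91 OR delay_min > 174 → -233
flight=T88: load_pct < 91 OR delay_min > 174 → -3392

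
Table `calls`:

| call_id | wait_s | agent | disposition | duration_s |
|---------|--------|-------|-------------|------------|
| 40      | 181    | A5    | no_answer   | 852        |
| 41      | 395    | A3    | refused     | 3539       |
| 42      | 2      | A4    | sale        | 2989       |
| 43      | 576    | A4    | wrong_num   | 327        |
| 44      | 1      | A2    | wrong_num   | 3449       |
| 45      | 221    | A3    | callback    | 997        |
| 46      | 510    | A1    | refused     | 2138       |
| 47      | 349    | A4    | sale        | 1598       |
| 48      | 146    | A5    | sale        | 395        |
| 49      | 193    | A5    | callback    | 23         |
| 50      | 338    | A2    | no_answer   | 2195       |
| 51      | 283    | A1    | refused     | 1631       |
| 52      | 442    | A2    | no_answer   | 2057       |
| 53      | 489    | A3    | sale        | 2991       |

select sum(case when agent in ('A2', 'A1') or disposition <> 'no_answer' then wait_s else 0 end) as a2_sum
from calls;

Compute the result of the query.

call_id=40: ✗
call_id=41: ✓ → 395
call_id=42: ✓ → 2
call_id=43: ✓ → 576
call_id=44: ✓ → 1
call_id=45: ✓ → 221
call_id=46: ✓ → 510
call_id=47: ✓ → 349
call_id=48: ✓ → 146
call_id=49: ✓ → 193
call_id=50: ✓ → 338
call_id=51: ✓ → 283
call_id=52: ✓ → 442
call_id=53: ✓ → 489
a2_sum = 395 + 2 + 576 + 1 + 221 + 510 + 349 + 146 + 193 + 338 + 283 + 442 + 489 = 3945

3945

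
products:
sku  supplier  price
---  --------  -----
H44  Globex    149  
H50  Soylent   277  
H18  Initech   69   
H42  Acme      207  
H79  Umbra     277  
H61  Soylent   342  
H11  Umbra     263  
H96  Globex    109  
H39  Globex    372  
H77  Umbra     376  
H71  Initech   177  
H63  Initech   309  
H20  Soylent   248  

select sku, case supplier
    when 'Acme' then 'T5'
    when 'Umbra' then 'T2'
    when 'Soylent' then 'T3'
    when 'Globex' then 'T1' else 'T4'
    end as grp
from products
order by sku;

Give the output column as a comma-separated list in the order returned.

T2, T4, T3, T1, T5, T1, T3, T3, T4, T4, T2, T2, T1

sku=H11: supplier='Umbra' → T2
sku=H18: ELSE → T4
sku=H20: supplier='Soylent' → T3
sku=H39: supplier='Globex' → T1
sku=H42: supplier='Acme' → T5
sku=H44: supplier='Globex' → T1
sku=H50: supplier='Soylent' → T3
sku=H61: supplier='Soylent' → T3
sku=H63: ELSE → T4
sku=H71: ELSE → T4
sku=H77: supplier='Umbra' → T2
sku=H79: supplier='Umbra' → T2
sku=H96: supplier='Globex' → T1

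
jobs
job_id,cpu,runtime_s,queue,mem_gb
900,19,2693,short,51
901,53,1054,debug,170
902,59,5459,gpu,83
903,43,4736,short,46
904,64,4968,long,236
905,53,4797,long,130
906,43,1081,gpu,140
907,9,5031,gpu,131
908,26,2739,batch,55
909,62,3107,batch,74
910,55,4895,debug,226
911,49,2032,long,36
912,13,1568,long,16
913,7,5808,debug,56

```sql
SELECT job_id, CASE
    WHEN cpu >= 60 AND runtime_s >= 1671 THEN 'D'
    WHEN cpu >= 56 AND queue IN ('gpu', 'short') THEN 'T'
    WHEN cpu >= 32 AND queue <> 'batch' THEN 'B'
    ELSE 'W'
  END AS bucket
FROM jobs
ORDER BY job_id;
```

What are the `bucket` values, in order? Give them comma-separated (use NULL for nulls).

job_id=900: ELSE → W
job_id=901: cpu >= 32 AND queue <> 'batch' → B
job_id=902: cpu >= 56 AND queue IN ('gpu', 'short') → T
job_id=903: cpu >= 32 AND queue <> 'batch' → B
job_id=904: cpu >= 60 AND runtime_s >= 1671 → D
job_id=905: cpu >= 32 AND queue <> 'batch' → B
job_id=906: cpu >= 32 AND queue <> 'batch' → B
job_id=907: ELSE → W
job_id=908: ELSE → W
job_id=909: cpu >= 60 AND runtime_s >= 1671 → D
job_id=910: cpu >= 32 AND queue <> 'batch' → B
job_id=911: cpu >= 32 AND queue <> 'batch' → B
job_id=912: ELSE → W
job_id=913: ELSE → W

W, B, T, B, D, B, B, W, W, D, B, B, W, W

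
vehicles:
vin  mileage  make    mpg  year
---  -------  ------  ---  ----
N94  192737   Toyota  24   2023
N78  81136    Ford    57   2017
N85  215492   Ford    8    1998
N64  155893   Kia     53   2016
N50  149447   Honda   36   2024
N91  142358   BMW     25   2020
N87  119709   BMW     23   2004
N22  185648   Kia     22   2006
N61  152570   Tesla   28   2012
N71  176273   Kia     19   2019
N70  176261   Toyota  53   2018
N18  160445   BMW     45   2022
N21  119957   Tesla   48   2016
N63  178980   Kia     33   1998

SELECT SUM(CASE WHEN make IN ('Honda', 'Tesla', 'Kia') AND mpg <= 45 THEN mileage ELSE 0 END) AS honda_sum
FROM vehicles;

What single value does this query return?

vin=N94: ✗
vin=N78: ✗
vin=N85: ✗
vin=N64: ✗
vin=N50: ✓ → 149447
vin=N91: ✗
vin=N87: ✗
vin=N22: ✓ → 185648
vin=N61: ✓ → 152570
vin=N71: ✓ → 176273
vin=N70: ✗
vin=N18: ✗
vin=N21: ✗
vin=N63: ✓ → 178980
honda_sum = 149447 + 185648 + 152570 + 176273 + 178980 = 842918

842918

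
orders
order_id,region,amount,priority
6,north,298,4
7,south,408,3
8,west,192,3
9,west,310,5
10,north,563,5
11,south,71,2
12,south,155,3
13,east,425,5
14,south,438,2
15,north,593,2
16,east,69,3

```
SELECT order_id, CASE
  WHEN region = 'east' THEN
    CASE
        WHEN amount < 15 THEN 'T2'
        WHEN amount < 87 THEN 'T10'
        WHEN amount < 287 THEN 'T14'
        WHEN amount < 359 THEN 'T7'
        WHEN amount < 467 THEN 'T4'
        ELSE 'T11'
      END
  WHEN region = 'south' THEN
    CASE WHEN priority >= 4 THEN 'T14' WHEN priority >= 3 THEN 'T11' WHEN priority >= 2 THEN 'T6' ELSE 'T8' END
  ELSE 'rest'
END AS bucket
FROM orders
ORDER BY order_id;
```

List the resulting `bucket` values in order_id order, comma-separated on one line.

rest, T11, rest, rest, rest, T6, T11, T4, T6, rest, T10

order_id=6: region='north' → outer ELSE → rest
order_id=7: region='south' → inner[priority >= 3] → T11
order_id=8: region='west' → outer ELSE → rest
order_id=9: region='west' → outer ELSE → rest
order_id=10: region='north' → outer ELSE → rest
order_id=11: region='south' → inner[priority >= 2] → T6
order_id=12: region='south' → inner[priority >= 3] → T11
order_id=13: region='east' → inner[amount < 467] → T4
order_id=14: region='south' → inner[priority >= 2] → T6
order_id=15: region='north' → outer ELSE → rest
order_id=16: region='east' → inner[amount < 87] → T10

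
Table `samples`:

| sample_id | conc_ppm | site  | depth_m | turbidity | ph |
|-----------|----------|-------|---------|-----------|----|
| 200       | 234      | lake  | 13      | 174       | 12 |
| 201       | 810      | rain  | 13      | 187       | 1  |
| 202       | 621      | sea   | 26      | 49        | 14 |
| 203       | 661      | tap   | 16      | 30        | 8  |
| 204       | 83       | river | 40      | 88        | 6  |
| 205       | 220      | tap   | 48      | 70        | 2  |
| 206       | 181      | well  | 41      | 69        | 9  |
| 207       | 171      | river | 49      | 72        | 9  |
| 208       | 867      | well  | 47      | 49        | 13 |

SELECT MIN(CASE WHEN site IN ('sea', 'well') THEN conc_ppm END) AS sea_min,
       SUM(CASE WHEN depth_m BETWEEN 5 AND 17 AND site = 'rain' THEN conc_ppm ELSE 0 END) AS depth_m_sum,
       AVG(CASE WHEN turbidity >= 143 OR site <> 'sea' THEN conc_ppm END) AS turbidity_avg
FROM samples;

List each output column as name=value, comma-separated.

[sea_min: site IN ('sea', 'well')]
sample_id=200: ✗
sample_id=201: ✗
sample_id=202: ✓ → 621
sample_id=203: ✗
sample_id=204: ✗
sample_id=205: ✗
sample_id=206: ✓ → 181
sample_id=207: ✗
sample_id=208: ✓ → 867
sea_min = MIN(621, 181, 867) = 181
—
[depth_m_sum: depth_m BETWEEN 5 AND 17 AND site = 'rain']
sample_id=200: ✗
sample_id=201: ✓ → 810
sample_id=202: ✗
sample_id=203: ✗
sample_id=204: ✗
sample_id=205: ✗
sample_id=206: ✗
sample_id=207: ✗
sample_id=208: ✗
depth_m_sum = 810
—
[turbidity_avg: turbidity >= 143 OR site <> 'sea']
sample_id=200: ✓ → 234
sample_id=201: ✓ → 810
sample_id=202: ✗
sample_id=203: ✓ → 661
sample_id=204: ✓ → 83
sample_id=205: ✓ → 220
sample_id=206: ✓ → 181
sample_id=207: ✓ → 171
sample_id=208: ✓ → 867
turbidity_avg = (234 + 810 + 661 + 83 + 220 + 181 + 171 + 867) / 8 = 403.375

sea_min=181, depth_m_sum=810, turbidity_avg=403.375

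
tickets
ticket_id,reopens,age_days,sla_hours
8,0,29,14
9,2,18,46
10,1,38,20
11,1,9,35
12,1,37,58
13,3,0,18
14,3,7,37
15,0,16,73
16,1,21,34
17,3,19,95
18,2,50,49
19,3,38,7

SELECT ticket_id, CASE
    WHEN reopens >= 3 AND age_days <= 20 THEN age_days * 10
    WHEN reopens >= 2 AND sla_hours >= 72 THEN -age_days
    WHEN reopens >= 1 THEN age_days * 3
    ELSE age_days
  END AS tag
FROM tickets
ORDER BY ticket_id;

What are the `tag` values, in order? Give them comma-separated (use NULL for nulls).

ticket_id=8: ELSE → 29
ticket_id=9: reopens >= 1 → 54
ticket_id=10: reopens >= 1 → 114
ticket_id=11: reopens >= 1 → 27
ticket_id=12: reopens >= 1 → 111
ticket_id=13: reopens >= 3 AND age_days <= 20 → 0
ticket_id=14: reopens >= 3 AND age_days <= 20 → 70
ticket_id=15: ELSE → 16
ticket_id=16: reopens >= 1 → 63
ticket_id=17: reopens >= 3 AND age_days <= 20 → 190
ticket_id=18: reopens >= 1 → 150
ticket_id=19: reopens >= 1 → 114

29, 54, 114, 27, 111, 0, 70, 16, 63, 190, 150, 114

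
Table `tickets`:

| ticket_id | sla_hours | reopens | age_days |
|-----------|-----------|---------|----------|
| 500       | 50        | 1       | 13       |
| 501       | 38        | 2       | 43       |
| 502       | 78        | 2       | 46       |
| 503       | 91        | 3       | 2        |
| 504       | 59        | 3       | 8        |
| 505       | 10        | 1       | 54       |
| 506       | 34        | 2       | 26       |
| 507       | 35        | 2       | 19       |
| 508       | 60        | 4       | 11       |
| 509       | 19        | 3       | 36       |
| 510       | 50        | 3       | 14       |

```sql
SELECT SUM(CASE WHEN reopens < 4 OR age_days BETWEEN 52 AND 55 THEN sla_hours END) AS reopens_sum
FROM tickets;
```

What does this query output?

464

ticket_id=500: ✓ → 50
ticket_id=501: ✓ → 38
ticket_id=502: ✓ → 78
ticket_id=503: ✓ → 91
ticket_id=504: ✓ → 59
ticket_id=505: ✓ → 10
ticket_id=506: ✓ → 34
ticket_id=507: ✓ → 35
ticket_id=508: ✗
ticket_id=509: ✓ → 19
ticket_id=510: ✓ → 50
reopens_sum = 50 + 38 + 78 + 91 + 59 + 10 + 34 + 35 + 19 + 50 = 464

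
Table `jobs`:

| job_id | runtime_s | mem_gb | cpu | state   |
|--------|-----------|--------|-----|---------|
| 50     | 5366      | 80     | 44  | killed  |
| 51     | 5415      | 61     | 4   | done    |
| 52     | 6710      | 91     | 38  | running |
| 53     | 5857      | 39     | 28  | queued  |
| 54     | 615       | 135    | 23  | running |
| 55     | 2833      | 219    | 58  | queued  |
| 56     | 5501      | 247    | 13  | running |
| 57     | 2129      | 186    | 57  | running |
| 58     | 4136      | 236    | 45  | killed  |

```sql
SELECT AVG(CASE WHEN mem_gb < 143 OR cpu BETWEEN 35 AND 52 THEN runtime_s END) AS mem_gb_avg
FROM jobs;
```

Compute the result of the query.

4683.1666666667

job_id=50: ✓ → 5366
job_id=51: ✓ → 5415
job_id=52: ✓ → 6710
job_id=53: ✓ → 5857
job_id=54: ✓ → 615
job_id=55: ✗
job_id=56: ✗
job_id=57: ✗
job_id=58: ✓ → 4136
mem_gb_avg = (5366 + 5415 + 6710 + 5857 + 615 + 4136) / 6 = 4683.1666666667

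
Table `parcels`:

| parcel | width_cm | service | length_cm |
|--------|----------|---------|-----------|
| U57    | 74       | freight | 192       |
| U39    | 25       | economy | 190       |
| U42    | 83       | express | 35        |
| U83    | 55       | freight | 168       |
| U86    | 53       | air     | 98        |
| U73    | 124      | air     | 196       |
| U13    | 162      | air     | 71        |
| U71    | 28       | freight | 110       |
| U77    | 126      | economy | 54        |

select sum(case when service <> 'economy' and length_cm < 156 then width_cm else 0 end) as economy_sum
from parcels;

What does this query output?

326

parcel=U57: ✗
parcel=U39: ✗
parcel=U42: ✓ → 83
parcel=U83: ✗
parcel=U86: ✓ → 53
parcel=U73: ✗
parcel=U13: ✓ → 162
parcel=U71: ✓ → 28
parcel=U77: ✗
economy_sum = 83 + 53 + 162 + 28 = 326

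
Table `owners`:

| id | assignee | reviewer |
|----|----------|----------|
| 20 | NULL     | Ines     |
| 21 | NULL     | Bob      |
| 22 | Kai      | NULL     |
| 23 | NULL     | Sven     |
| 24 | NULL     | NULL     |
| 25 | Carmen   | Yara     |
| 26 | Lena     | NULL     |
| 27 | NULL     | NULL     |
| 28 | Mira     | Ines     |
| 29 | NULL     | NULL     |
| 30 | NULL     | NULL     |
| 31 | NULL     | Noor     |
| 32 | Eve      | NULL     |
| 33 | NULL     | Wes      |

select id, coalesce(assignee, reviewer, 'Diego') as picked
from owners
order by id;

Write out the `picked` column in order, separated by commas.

Ines, Bob, Kai, Sven, Diego, Carmen, Lena, Diego, Mira, Diego, Diego, Noor, Eve, Wes

id=20: assignee=NULL, reviewer=Ines → Ines
id=21: assignee=NULL, reviewer=Bob → Bob
id=22: assignee=Kai → Kai
id=23: assignee=NULL, reviewer=Sven → Sven
id=24: assignee=NULL, reviewer=NULL, → literal Diego → Diego
id=25: assignee=Carmen → Carmen
id=26: assignee=Lena → Lena
id=27: assignee=NULL, reviewer=NULL, → literal Diego → Diego
id=28: assignee=Mira → Mira
id=29: assignee=NULL, reviewer=NULL, → literal Diego → Diego
id=30: assignee=NULL, reviewer=NULL, → literal Diego → Diego
id=31: assignee=NULL, reviewer=Noor → Noor
id=32: assignee=Eve → Eve
id=33: assignee=NULL, reviewer=Wes → Wes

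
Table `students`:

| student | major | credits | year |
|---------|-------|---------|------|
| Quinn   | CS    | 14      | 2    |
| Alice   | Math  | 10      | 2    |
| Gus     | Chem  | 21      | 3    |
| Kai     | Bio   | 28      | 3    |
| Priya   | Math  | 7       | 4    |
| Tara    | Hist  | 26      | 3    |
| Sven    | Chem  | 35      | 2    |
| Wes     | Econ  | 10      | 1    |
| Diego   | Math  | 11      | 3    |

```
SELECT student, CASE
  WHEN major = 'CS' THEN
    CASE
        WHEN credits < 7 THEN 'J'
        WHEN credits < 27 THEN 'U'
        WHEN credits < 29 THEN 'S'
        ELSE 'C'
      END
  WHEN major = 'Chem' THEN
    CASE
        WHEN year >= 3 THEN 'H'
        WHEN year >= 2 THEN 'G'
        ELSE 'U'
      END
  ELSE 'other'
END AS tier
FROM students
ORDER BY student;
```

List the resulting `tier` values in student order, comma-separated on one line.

student=Alice: major='Math' → outer ELSE → other
student=Diego: major='Math' → outer ELSE → other
student=Gus: major='Chem' → inner[year >= 3] → H
student=Kai: major='Bio' → outer ELSE → other
student=Priya: major='Math' → outer ELSE → other
student=Quinn: major='CS' → inner[credits < 27] → U
student=Sven: major='Chem' → inner[year >= 2] → G
student=Tara: major='Hist' → outer ELSE → other
student=Wes: major='Econ' → outer ELSE → other

other, other, H, other, other, U, G, other, other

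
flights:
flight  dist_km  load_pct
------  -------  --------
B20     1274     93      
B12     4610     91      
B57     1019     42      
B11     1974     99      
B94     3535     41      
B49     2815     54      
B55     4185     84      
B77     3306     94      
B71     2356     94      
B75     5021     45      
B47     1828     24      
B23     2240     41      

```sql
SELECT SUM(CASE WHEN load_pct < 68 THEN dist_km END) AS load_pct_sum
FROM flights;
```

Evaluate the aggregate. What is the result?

16458

flight=B20: ✗
flight=B12: ✗
flight=B57: ✓ → 1019
flight=B11: ✗
flight=B94: ✓ → 3535
flight=B49: ✓ → 2815
flight=B55: ✗
flight=B77: ✗
flight=B71: ✗
flight=B75: ✓ → 5021
flight=B47: ✓ → 1828
flight=B23: ✓ → 2240
load_pct_sum = 1019 + 3535 + 2815 + 5021 + 1828 + 2240 = 16458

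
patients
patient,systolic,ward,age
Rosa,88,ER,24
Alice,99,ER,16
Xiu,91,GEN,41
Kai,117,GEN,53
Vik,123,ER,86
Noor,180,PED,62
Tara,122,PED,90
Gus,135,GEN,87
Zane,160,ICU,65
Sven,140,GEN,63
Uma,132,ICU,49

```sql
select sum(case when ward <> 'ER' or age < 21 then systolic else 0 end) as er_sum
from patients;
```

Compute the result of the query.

1176

patient=Rosa: ✗
patient=Alice: ✓ → 99
patient=Xiu: ✓ → 91
patient=Kai: ✓ → 117
patient=Vik: ✗
patient=Noor: ✓ → 180
patient=Tara: ✓ → 122
patient=Gus: ✓ → 135
patient=Zane: ✓ → 160
patient=Sven: ✓ → 140
patient=Uma: ✓ → 132
er_sum = 99 + 91 + 117 + 180 + 122 + 135 + 160 + 140 + 132 = 1176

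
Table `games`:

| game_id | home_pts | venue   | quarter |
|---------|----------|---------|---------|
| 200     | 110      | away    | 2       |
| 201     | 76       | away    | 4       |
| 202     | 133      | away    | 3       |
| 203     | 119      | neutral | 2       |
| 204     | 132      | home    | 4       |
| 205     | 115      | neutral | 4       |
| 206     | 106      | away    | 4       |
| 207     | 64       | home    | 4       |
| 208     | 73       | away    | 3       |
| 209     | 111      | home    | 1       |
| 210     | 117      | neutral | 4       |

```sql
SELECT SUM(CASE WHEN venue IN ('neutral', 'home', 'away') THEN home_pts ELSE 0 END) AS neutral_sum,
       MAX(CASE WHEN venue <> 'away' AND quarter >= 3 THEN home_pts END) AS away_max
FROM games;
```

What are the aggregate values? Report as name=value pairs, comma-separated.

neutral_sum=1156, away_max=132

[neutral_sum: venue IN ('neutral', 'home', 'away')]
game_id=200: ✓ → 110
game_id=201: ✓ → 76
game_id=202: ✓ → 133
game_id=203: ✓ → 119
game_id=204: ✓ → 132
game_id=205: ✓ → 115
game_id=206: ✓ → 106
game_id=207: ✓ → 64
game_id=208: ✓ → 73
game_id=209: ✓ → 111
game_id=210: ✓ → 117
neutral_sum = 110 + 76 + 133 + 119 + 132 + 115 + 106 + 64 + 73 + 111 + 117 = 1156
—
[away_max: venue <> 'away' AND quarter >= 3]
game_id=200: ✗
game_id=201: ✗
game_id=202: ✗
game_id=203: ✗
game_id=204: ✓ → 132
game_id=205: ✓ → 115
game_id=206: ✗
game_id=207: ✓ → 64
game_id=208: ✗
game_id=209: ✗
game_id=210: ✓ → 117
away_max = MAX(132, 115, 64, 117) = 132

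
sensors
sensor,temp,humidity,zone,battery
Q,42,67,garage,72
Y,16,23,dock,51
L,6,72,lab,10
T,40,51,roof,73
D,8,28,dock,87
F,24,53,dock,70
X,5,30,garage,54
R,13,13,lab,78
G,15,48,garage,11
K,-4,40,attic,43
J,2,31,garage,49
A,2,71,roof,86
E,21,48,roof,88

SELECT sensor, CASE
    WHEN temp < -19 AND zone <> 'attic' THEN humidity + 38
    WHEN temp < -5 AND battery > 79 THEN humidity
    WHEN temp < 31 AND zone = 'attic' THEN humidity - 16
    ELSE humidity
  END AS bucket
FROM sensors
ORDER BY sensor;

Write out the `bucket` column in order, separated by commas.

71, 28, 48, 53, 48, 31, 24, 72, 67, 13, 51, 30, 23

sensor=A: ELSE → 71
sensor=D: ELSE → 28
sensor=E: ELSE → 48
sensor=F: ELSE → 53
sensor=G: ELSE → 48
sensor=J: ELSE → 31
sensor=K: temp < 31 AND zone = 'attic' → 24
sensor=L: ELSE → 72
sensor=Q: ELSE → 67
sensor=R: ELSE → 13
sensor=T: ELSE → 51
sensor=X: ELSE → 30
sensor=Y: ELSE → 23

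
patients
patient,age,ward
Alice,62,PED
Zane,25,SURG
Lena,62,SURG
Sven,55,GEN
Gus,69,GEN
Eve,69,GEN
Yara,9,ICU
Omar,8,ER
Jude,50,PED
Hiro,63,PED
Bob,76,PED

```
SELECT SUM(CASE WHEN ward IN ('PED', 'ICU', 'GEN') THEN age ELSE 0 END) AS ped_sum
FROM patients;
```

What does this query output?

453

patient=Alice: ✓ → 62
patient=Zane: ✗
patient=Lena: ✗
patient=Sven: ✓ → 55
patient=Gus: ✓ → 69
patient=Eve: ✓ → 69
patient=Yara: ✓ → 9
patient=Omar: ✗
patient=Jude: ✓ → 50
patient=Hiro: ✓ → 63
patient=Bob: ✓ → 76
ped_sum = 62 + 55 + 69 + 69 + 9 + 50 + 63 + 76 = 453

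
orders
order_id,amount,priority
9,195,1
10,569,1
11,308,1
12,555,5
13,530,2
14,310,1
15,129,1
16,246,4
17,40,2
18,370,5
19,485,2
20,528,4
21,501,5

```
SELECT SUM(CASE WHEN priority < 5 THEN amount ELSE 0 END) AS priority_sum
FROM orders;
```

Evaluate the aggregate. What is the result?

order_id=9: ✓ → 195
order_id=10: ✓ → 569
order_id=11: ✓ → 308
order_id=12: ✗
order_id=13: ✓ → 530
order_id=14: ✓ → 310
order_id=15: ✓ → 129
order_id=16: ✓ → 246
order_id=17: ✓ → 40
order_id=18: ✗
order_id=19: ✓ → 485
order_id=20: ✓ → 528
order_id=21: ✗
priority_sum = 195 + 569 + 308 + 530 + 310 + 129 + 246 + 40 + 485 + 528 = 3340

3340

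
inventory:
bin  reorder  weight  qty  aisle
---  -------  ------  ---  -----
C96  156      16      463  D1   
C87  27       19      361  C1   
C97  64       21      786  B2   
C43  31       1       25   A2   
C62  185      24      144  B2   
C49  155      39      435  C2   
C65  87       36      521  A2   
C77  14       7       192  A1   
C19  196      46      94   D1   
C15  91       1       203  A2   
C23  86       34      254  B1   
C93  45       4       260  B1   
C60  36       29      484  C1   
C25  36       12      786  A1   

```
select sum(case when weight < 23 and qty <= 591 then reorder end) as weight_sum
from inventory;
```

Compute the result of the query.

bin=C96: ✓ → 156
bin=C87: ✓ → 27
bin=C97: ✗
bin=C43: ✓ → 31
bin=C62: ✗
bin=C49: ✗
bin=C65: ✗
bin=C77: ✓ → 14
bin=C19: ✗
bin=C15: ✓ → 91
bin=C23: ✗
bin=C93: ✓ → 45
bin=C60: ✗
bin=C25: ✗
weight_sum = 156 + 27 + 31 + 14 + 91 + 45 = 364

364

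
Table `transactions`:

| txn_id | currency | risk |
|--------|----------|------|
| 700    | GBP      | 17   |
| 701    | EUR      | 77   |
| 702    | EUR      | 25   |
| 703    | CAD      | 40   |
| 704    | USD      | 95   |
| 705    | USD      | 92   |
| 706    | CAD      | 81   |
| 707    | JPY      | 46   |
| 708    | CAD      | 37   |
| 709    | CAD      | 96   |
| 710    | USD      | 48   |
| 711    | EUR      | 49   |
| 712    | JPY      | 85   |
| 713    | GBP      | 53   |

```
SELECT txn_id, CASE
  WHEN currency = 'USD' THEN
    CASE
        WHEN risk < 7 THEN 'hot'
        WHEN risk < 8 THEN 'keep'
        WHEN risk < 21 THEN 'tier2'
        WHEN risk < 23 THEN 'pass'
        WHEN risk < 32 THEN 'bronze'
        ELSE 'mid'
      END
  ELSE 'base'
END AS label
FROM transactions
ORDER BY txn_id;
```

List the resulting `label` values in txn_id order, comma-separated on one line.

base, base, base, base, mid, mid, base, base, base, base, mid, base, base, base

txn_id=700: currency='GBP' → outer ELSE → base
txn_id=701: currency='EUR' → outer ELSE → base
txn_id=702: currency='EUR' → outer ELSE → base
txn_id=703: currency='CAD' → outer ELSE → base
txn_id=704: currency='USD' → inner[ELSE] → mid
txn_id=705: currency='USD' → inner[ELSE] → mid
txn_id=706: currency='CAD' → outer ELSE → base
txn_id=707: currency='JPY' → outer ELSE → base
txn_id=708: currency='CAD' → outer ELSE → base
txn_id=709: currency='CAD' → outer ELSE → base
txn_id=710: currency='USD' → inner[ELSE] → mid
txn_id=711: currency='EUR' → outer ELSE → base
txn_id=712: currency='JPY' → outer ELSE → base
txn_id=713: currency='GBP' → outer ELSE → base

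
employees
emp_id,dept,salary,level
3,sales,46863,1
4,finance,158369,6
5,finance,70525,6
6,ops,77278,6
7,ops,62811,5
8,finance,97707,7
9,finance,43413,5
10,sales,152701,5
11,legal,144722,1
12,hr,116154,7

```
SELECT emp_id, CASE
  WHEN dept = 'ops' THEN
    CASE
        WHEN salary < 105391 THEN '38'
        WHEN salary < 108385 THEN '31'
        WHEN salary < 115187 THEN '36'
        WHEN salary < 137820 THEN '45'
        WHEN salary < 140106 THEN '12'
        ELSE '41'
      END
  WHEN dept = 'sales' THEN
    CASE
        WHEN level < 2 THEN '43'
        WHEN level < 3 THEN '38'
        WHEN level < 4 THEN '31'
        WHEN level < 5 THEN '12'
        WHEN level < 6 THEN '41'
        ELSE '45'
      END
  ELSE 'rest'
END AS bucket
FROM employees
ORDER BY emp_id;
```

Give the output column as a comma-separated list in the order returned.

43, rest, rest, 38, 38, rest, rest, 41, rest, rest

emp_id=3: dept='sales' → inner[level < 2] → 43
emp_id=4: dept='finance' → outer ELSE → rest
emp_id=5: dept='finance' → outer ELSE → rest
emp_id=6: dept='ops' → inner[salary < 105391] → 38
emp_id=7: dept='ops' → inner[salary < 105391] → 38
emp_id=8: dept='finance' → outer ELSE → rest
emp_id=9: dept='finance' → outer ELSE → rest
emp_id=10: dept='sales' → inner[level < 6] → 41
emp_id=11: dept='legal' → outer ELSE → rest
emp_id=12: dept='hr' → outer ELSE → rest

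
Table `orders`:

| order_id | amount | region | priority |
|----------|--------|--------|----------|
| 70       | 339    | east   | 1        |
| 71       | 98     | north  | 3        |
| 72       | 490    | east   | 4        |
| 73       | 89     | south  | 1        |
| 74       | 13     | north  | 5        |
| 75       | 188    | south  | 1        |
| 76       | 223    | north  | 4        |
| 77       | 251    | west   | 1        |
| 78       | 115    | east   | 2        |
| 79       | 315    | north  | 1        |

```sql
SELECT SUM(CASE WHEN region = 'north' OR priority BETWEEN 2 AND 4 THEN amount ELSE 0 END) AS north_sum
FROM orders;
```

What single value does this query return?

order_id=70: ✗
order_id=71: ✓ → 98
order_id=72: ✓ → 490
order_id=73: ✗
order_id=74: ✓ → 13
order_id=75: ✗
order_id=76: ✓ → 223
order_id=77: ✗
order_id=78: ✓ → 115
order_id=79: ✓ → 315
north_sum = 98 + 490 + 13 + 223 + 115 + 315 = 1254

1254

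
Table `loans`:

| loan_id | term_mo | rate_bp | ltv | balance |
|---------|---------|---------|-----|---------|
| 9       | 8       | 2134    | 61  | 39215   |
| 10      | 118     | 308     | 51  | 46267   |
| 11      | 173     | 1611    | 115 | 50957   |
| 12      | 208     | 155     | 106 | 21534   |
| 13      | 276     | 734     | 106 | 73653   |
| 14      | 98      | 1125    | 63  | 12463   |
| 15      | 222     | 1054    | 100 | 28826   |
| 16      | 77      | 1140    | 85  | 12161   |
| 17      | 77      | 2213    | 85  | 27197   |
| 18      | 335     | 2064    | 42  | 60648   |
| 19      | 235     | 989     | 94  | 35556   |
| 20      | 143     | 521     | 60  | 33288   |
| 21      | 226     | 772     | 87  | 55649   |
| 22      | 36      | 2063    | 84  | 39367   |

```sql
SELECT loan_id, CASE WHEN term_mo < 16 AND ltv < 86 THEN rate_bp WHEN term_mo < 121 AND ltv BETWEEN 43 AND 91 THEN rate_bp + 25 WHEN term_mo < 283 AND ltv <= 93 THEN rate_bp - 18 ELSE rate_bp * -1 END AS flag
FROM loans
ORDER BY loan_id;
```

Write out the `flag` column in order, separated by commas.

2134, 333, -1611, -155, -734, 1150, -1054, 1165, 2238, -2064, -989, 503, 754, 2088

loan_id=9: term_mo < 16 AND ltv < 86 → 2134
loan_id=10: term_mo < 121 AND ltv BETWEEN 43 AND 91 → 333
loan_id=11: ELSE → -1611
loan_id=12: ELSE → -155
loan_id=13: ELSE → -734
loan_id=14: term_mo < 121 AND ltv BETWEEN 43 AND 91 → 1150
loan_id=15: ELSE → -1054
loan_id=16: term_mo < 121 AND ltv BETWEEN 43 AND 91 → 1165
loan_id=17: term_mo < 121 AND ltv BETWEEN 43 AND 91 → 2238
loan_id=18: ELSE → -2064
loan_id=19: ELSE → -989
loan_id=20: term_mo < 283 AND ltv <= 93 → 503
loan_id=21: term_mo < 283 AND ltv <= 93 → 754
loan_id=22: term_mo < 121 AND ltv BETWEEN 43 AND 91 → 2088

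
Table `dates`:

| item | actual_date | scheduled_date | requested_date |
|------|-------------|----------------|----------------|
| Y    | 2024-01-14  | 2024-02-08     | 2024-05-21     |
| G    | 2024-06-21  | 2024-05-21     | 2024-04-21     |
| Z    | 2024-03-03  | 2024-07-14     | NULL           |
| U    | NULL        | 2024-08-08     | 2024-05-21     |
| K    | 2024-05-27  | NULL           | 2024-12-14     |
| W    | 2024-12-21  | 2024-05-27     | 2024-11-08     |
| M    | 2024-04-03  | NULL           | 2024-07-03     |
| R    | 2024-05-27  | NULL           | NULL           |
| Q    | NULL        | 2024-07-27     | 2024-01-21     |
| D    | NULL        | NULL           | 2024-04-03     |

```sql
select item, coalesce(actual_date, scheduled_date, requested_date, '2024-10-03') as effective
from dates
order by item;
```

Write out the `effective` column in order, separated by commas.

item=D: actual_date=NULL, scheduled_date=NULL, requested_date=2024-04-03 → 2024-04-03
item=G: actual_date=2024-06-21 → 2024-06-21
item=K: actual_date=2024-05-27 → 2024-05-27
item=M: actual_date=2024-04-03 → 2024-04-03
item=Q: actual_date=NULL, scheduled_date=2024-07-27 → 2024-07-27
item=R: actual_date=2024-05-27 → 2024-05-27
item=U: actual_date=NULL, scheduled_date=2024-08-08 → 2024-08-08
item=W: actual_date=2024-12-21 → 2024-12-21
item=Y: actual_date=2024-01-14 → 2024-01-14
item=Z: actual_date=2024-03-03 → 2024-03-03

2024-04-03, 2024-06-21, 2024-05-27, 2024-04-03, 2024-07-27, 2024-05-27, 2024-08-08, 2024-12-21, 2024-01-14, 2024-03-03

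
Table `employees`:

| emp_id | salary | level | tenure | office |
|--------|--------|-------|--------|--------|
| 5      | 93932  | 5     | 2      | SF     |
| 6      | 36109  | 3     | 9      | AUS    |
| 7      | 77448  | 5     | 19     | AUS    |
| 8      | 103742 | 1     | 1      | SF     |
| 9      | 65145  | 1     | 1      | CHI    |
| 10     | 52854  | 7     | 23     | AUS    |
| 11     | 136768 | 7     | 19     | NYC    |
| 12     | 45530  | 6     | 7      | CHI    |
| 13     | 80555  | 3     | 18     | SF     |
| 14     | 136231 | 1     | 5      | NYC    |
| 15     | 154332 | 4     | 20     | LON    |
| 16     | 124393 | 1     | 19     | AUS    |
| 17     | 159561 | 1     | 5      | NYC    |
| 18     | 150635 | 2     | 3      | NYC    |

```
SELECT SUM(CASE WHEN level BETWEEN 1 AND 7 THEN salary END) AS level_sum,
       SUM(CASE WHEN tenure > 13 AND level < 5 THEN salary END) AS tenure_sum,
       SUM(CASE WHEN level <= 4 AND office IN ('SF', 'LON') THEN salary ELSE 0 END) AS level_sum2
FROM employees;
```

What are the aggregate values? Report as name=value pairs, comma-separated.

[level_sum: level BETWEEN 1 AND 7]
emp_id=5: ✓ → 93932
emp_id=6: ✓ → 36109
emp_id=7: ✓ → 77448
emp_id=8: ✓ → 103742
emp_id=9: ✓ → 65145
emp_id=10: ✓ → 52854
emp_id=11: ✓ → 136768
emp_id=12: ✓ → 45530
emp_id=13: ✓ → 80555
emp_id=14: ✓ → 136231
emp_id=15: ✓ → 154332
emp_id=16: ✓ → 124393
emp_id=17: ✓ → 159561
emp_id=18: ✓ → 150635
level_sum = 93932 + 36109 + 77448 + 103742 + 65145 + 52854 + 136768 + 45530 + 80555 + 136231 + 154332 + 124393 + 159561 + 150635 = 1417235
—
[tenure_sum: tenure > 13 AND level < 5]
emp_id=5: ✗
emp_id=6: ✗
emp_id=7: ✗
emp_id=8: ✗
emp_id=9: ✗
emp_id=10: ✗
emp_id=11: ✗
emp_id=12: ✗
emp_id=13: ✓ → 80555
emp_id=14: ✗
emp_id=15: ✓ → 154332
emp_id=16: ✓ → 124393
emp_id=17: ✗
emp_id=18: ✗
tenure_sum = 80555 + 154332 + 124393 = 359280
—
[level_sum2: level <= 4 AND office IN ('SF', 'LON')]
emp_id=5: ✗
emp_id=6: ✗
emp_id=7: ✗
emp_id=8: ✓ → 103742
emp_id=9: ✗
emp_id=10: ✗
emp_id=11: ✗
emp_id=12: ✗
emp_id=13: ✓ → 80555
emp_id=14: ✗
emp_id=15: ✓ → 154332
emp_id=16: ✗
emp_id=17: ✗
emp_id=18: ✗
level_sum2 = 103742 + 80555 + 154332 = 338629

level_sum=1417235, tenure_sum=359280, level_sum2=338629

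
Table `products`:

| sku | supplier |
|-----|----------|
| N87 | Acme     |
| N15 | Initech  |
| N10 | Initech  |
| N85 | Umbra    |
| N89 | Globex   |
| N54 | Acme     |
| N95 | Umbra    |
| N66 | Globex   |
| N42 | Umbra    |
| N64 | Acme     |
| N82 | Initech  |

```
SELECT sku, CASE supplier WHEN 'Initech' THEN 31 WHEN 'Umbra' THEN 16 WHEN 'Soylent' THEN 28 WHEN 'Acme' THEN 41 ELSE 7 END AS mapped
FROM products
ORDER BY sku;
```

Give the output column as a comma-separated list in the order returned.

sku=N10: supplier='Initech' → 31
sku=N15: supplier='Initech' → 31
sku=N42: supplier='Umbra' → 16
sku=N54: supplier='Acme' → 41
sku=N64: supplier='Acme' → 41
sku=N66: ELSE → 7
sku=N82: supplier='Initech' → 31
sku=N85: supplier='Umbra' → 16
sku=N87: supplier='Acme' → 41
sku=N89: ELSE → 7
sku=N95: supplier='Umbra' → 16

31, 31, 16, 41, 41, 7, 31, 16, 41, 7, 16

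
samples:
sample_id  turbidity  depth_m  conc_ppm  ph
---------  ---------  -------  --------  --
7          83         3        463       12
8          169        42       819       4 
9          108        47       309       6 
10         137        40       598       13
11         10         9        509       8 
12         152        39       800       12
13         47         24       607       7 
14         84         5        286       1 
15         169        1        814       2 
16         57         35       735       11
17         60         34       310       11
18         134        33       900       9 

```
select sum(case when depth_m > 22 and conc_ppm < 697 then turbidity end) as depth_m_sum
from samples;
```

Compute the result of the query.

352

sample_id=7: ✗
sample_id=8: ✗
sample_id=9: ✓ → 108
sample_id=10: ✓ → 137
sample_id=11: ✗
sample_id=12: ✗
sample_id=13: ✓ → 47
sample_id=14: ✗
sample_id=15: ✗
sample_id=16: ✗
sample_id=17: ✓ → 60
sample_id=18: ✗
depth_m_sum = 108 + 137 + 47 + 60 = 352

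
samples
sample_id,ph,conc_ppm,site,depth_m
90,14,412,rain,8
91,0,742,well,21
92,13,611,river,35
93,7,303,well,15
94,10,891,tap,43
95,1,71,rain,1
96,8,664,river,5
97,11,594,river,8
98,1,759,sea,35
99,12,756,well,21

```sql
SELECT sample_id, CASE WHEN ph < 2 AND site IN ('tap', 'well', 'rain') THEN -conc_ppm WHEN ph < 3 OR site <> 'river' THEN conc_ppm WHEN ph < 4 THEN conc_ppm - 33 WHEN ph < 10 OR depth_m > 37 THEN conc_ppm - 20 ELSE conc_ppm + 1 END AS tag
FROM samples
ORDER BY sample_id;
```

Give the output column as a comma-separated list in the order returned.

sample_id=90: ph < 3 OR site <> 'river' → 412
sample_id=91: ph < 2 AND site IN ('tap', 'well', 'rain') → -742
sample_id=92: ELSE → 612
sample_id=93: ph < 3 OR site <> 'river' → 303
sample_id=94: ph < 3 OR site <> 'river' → 891
sample_id=95: ph < 2 AND site IN ('tap', 'well', 'rain') → -71
sample_id=96: ph < 10 OR depth_m > 37 → 644
sample_id=97: ELSE → 595
sample_id=98: ph < 3 OR site <> 'river' → 759
sample_id=99: ph < 3 OR site <> 'river' → 756

412, -742, 612, 303, 891, -71, 644, 595, 759, 756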